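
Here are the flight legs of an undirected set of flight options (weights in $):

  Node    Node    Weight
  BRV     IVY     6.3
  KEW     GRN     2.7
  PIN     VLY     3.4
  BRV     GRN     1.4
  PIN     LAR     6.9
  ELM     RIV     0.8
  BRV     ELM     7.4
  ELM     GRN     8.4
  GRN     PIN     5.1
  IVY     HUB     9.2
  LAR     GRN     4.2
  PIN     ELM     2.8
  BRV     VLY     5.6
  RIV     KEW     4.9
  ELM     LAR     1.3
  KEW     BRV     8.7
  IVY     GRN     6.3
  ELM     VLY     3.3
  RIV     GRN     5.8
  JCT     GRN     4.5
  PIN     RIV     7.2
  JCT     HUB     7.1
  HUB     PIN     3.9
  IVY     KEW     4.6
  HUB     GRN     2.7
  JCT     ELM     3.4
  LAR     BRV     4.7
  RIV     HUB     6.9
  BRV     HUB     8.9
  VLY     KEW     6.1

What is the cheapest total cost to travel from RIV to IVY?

Compare a few routes:
RIV → GRN → IVY: 5.8+6.3 = 12.1
RIV → KEW → IVY: 4.9+4.6 = 9.5
Cheapest is RIV → KEW → IVY at $9.5.

$9.5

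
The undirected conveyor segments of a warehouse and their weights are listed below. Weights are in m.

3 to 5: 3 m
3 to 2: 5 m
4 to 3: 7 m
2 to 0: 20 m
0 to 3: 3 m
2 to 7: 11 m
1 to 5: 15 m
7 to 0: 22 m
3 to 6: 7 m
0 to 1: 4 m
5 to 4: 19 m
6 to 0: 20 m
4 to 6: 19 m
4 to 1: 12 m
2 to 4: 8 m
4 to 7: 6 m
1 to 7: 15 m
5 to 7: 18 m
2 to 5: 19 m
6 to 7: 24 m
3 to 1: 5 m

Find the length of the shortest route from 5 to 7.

Shortest distances from 5:
5: 0
3: 3  (via 5)
0: 6  (via 3)
1: 8  (via 3)
2: 8  (via 3)
4: 10  (via 3)
6: 10  (via 3)
7: 16  (via 4)
Shortest route: 5 → 3 → 4 → 7 = 16 m.

16 m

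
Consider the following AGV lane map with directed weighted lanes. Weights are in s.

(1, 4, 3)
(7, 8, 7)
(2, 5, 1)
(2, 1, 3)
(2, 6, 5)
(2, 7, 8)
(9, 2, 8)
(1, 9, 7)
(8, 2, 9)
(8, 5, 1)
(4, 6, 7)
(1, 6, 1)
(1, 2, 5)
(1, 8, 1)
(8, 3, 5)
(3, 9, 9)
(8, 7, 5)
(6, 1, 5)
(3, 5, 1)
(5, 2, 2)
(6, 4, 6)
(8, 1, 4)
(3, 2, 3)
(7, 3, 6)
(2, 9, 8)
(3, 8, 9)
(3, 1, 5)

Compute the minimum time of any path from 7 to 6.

Settle nodes by increasing distance from 7:
7: 0
3: 6  (via 7)
5: 7  (via 3)
8: 7  (via 7)
2: 9  (via 3)
1: 11  (via 3)
6: 12  (via 1)
Shortest route: 7 → 3 → 1 → 6 = 12 s.

12 s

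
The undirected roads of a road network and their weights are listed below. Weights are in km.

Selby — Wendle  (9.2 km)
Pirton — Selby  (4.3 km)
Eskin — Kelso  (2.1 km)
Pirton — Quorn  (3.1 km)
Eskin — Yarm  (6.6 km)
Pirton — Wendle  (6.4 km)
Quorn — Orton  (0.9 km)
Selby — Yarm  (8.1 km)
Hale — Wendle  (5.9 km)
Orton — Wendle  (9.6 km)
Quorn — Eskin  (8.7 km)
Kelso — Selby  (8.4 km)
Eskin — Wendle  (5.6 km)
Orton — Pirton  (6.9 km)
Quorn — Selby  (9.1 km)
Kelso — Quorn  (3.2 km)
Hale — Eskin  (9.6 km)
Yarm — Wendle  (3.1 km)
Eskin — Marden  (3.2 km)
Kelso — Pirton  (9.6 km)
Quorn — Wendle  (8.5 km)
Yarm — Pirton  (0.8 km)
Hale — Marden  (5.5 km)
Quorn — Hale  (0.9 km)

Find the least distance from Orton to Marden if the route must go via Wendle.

16.5 km

Shortest Orton→Wendle: Orton–Quorn–Hale–Wendle = 7.7
Shortest Wendle→Marden: Wendle–Eskin–Marden = 8.8
Total via Wendle: 7.7 + 8.8 = 16.5 km.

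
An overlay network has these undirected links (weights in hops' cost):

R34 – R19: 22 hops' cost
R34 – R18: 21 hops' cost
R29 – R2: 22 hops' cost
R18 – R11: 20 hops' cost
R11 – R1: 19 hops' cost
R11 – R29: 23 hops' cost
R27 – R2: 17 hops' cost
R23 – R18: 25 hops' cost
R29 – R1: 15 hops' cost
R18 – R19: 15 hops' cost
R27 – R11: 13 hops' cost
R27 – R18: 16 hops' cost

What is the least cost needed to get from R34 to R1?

Shortest distances from R34:
R34: 0
R18: 21  (via R34)
R19: 22  (via R34)
R27: 37  (via R18)
R11: 41  (via R18)
R23: 46  (via R18)
R2: 54  (via R27)
R1: 60  (via R11)
Shortest route: R34–R18–R11–R1 = 60 hops' cost.

60 hops' cost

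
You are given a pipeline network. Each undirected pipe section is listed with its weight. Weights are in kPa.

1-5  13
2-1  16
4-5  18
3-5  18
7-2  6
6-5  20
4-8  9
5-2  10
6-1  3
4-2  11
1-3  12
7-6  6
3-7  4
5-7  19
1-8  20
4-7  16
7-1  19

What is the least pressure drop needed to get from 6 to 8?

Shortest distances from 6:
6: 0
1: 3  (via 6)
7: 6  (via 6)
3: 10  (via 7)
2: 12  (via 7)
5: 16  (via 1)
4: 22  (via 7)
8: 23  (via 1)
Shortest route: 6 → 1 → 8 = 23 kPa.

23 kPa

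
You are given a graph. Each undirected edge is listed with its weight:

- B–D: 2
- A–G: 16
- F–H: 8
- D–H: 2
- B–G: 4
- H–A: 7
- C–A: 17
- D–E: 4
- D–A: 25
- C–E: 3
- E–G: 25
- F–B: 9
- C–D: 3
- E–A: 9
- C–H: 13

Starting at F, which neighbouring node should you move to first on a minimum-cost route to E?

Candidate routes:
F–H–D–E: 8+2+4 = 14
F–B–D–E: 9+2+4 = 15
F–H–D–C–E: 8+2+3+3 = 16
The minimum is 14 via F–H–D–E.
So from F the first move is to H.

H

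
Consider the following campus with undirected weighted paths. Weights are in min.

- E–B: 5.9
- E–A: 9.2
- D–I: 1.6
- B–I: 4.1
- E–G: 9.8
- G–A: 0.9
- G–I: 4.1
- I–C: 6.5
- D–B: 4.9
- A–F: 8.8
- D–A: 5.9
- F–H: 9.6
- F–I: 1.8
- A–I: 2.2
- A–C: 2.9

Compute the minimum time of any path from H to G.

14.5 min

Running Dijkstra from H:
H: 0
F: 9.6  (via H)
I: 11.4  (via F)
D: 13  (via I)
A: 13.6  (via I)
G: 14.5  (via A)
Shortest route: H → F → I → A → G = 14.5 min.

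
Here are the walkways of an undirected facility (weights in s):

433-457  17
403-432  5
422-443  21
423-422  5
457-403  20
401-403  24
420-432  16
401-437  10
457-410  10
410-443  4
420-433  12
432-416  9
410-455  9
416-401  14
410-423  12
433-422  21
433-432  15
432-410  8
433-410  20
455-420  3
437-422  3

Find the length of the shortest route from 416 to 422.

Enumerating some paths:
416 → 432 → 410 → 423 → 422: 9+8+12+5 = 34
416 → 401 → 437 → 422: 14+10+3 = 27
416 → 432 → 410 → 443 → 422: 9+8+4+21 = 42
Cheapest is 416 → 401 → 437 → 422 at 27 s.

27 s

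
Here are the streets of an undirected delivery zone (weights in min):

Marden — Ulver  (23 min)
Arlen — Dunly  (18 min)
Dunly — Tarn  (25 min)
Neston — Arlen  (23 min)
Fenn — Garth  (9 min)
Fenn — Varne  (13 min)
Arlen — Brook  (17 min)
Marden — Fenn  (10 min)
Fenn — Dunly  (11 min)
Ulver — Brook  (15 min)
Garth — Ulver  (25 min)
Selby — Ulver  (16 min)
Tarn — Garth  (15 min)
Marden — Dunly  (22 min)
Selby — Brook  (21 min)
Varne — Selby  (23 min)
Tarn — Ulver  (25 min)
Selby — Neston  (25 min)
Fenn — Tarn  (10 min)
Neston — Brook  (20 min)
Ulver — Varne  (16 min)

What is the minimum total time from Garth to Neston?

60 min

Shortest distances from Garth:
Garth: 0
Fenn: 9  (via Garth)
Tarn: 15  (via Garth)
Marden: 19  (via Fenn)
Dunly: 20  (via Fenn)
Varne: 22  (via Fenn)
Ulver: 25  (via Garth)
Arlen: 38  (via Dunly)
Brook: 40  (via Ulver)
Selby: 41  (via Ulver)
Neston: 60  (via Brook)
Shortest route: Garth–Ulver–Brook–Neston = 60 min.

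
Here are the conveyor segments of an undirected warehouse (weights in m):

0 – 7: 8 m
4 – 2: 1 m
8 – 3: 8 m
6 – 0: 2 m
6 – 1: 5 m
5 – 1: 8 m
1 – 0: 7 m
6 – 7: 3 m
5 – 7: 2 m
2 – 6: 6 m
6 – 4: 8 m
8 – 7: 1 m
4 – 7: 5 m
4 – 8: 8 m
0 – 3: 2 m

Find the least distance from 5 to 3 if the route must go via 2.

18 m

Best 5 to 2: 5 → 7 → 4 → 2 costing 8
Shortest 2→3: 2 → 6 → 0 → 3 = 10
Total via 2: 8 + 10 = 18 m.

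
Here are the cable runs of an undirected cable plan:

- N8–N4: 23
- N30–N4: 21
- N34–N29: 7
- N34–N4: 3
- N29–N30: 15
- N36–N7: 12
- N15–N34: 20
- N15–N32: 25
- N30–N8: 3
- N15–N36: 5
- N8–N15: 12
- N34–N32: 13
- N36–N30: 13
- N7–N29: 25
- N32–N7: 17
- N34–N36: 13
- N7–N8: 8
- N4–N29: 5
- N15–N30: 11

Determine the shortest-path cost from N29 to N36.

20

Compare a few routes:
N29 - N34 - N36: 7+13 = 20
N29 - N4 - N34 - N36: 5+3+13 = 21
Cheapest is N29 - N34 - N36 at 20.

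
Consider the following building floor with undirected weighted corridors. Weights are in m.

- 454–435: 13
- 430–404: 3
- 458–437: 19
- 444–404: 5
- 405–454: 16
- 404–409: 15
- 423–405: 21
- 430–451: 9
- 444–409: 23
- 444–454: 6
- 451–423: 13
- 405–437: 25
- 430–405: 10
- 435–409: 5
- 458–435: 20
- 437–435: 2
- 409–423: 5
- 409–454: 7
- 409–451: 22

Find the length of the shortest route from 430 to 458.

Candidate routes:
430 - 404 - 444 - 454 - 409 - 435 - 458: 3+5+6+7+5+20 = 46
430 - 404 - 409 - 435 - 458: 3+15+5+20 = 43
430 - 404 - 444 - 454 - 409 - 435 - 437 - 458: 3+5+6+7+5+2+19 = 47
430 - 404 - 409 - 435 - 437 - 458: 3+15+5+2+19 = 44
Cheapest is 430 - 404 - 409 - 435 - 458 at 43 m.

43 m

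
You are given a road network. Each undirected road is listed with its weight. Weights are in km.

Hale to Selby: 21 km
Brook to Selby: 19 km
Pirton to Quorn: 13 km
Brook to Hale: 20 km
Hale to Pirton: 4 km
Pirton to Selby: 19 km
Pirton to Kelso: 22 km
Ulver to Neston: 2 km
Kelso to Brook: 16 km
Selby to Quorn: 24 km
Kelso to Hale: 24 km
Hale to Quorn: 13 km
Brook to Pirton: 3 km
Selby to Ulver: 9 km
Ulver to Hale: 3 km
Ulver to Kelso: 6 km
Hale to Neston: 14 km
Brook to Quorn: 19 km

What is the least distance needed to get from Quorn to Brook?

Shortest distances from Quorn:
Quorn: 0
Hale: 13  (via Quorn)
Pirton: 13  (via Quorn)
Brook: 16  (via Pirton)
Shortest route: Quorn–Pirton–Brook = 16 km.

16 km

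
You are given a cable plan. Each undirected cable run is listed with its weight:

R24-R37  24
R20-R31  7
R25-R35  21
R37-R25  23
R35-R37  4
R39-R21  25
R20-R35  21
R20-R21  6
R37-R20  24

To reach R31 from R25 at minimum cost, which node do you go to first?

R35

Enumerating some paths:
R25 - R37 - R20 - R31: 23+24+7 = 54
R25 - R35 - R20 - R31: 21+21+7 = 49
R25 - R37 - R35 - R20 - R31: 23+4+21+7 = 55
R25 - R35 - R37 - R20 - R31: 21+4+24+7 = 56
The minimum is 49 via R25 - R35 - R20 - R31.
So from R25 the first move is to R35.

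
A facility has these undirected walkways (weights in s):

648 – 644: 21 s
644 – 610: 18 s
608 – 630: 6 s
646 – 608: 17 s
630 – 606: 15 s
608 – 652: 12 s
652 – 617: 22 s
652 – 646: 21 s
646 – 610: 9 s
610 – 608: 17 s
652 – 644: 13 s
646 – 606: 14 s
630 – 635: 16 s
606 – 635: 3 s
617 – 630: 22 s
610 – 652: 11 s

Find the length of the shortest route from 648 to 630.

Running Dijkstra from 648:
648: 0
644: 21  (via 648)
652: 34  (via 644)
610: 39  (via 644)
608: 46  (via 652)
646: 48  (via 610)
630: 52  (via 608)
Shortest route: 648–644–652–608–630 = 52 s.

52 s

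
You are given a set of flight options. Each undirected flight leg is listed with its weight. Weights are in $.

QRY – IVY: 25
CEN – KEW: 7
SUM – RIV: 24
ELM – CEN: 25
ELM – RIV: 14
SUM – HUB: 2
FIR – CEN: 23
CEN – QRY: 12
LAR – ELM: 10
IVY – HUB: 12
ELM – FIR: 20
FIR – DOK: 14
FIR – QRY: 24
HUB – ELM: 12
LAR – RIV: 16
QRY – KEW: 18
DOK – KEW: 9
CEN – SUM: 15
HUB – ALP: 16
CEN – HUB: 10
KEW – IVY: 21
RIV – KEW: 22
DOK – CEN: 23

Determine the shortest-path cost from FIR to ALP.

Shortest distances from FIR:
FIR: 0
DOK: 14  (via FIR)
ELM: 20  (via FIR)
KEW: 23  (via DOK)
CEN: 23  (via FIR)
QRY: 24  (via FIR)
LAR: 30  (via ELM)
HUB: 32  (via ELM)
RIV: 34  (via ELM)
SUM: 34  (via HUB)
IVY: 44  (via KEW)
ALP: 48  (via HUB)
Shortest route: FIR–ELM–HUB–ALP = $48.

$48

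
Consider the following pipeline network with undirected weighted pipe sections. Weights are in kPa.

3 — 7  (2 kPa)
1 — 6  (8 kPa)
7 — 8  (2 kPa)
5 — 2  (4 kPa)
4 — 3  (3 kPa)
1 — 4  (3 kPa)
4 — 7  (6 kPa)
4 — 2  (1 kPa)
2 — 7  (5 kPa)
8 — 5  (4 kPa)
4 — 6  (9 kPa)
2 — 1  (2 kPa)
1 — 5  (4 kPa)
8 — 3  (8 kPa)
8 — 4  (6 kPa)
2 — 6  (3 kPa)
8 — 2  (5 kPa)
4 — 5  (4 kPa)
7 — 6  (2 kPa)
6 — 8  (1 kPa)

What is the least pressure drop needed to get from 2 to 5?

4 kPa

Compare a few routes:
2 - 1 - 5: 2+4 = 6
2 - 5: 4 = 4
2 - 4 - 5: 1+4 = 5
The minimum is 4 kPa via 2 - 5.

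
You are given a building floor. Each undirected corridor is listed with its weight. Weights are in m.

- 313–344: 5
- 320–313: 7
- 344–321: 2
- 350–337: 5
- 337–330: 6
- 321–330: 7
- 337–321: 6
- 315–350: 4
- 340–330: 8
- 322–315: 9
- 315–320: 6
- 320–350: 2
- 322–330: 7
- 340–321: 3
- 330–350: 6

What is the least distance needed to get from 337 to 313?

Candidate routes:
337 - 330 - 321 - 344 - 313: 6+7+2+5 = 20
337 - 350 - 320 - 313: 5+2+7 = 14
337 - 321 - 344 - 313: 6+2+5 = 13
Cheapest is 337 - 321 - 344 - 313 at 13 m.

13 m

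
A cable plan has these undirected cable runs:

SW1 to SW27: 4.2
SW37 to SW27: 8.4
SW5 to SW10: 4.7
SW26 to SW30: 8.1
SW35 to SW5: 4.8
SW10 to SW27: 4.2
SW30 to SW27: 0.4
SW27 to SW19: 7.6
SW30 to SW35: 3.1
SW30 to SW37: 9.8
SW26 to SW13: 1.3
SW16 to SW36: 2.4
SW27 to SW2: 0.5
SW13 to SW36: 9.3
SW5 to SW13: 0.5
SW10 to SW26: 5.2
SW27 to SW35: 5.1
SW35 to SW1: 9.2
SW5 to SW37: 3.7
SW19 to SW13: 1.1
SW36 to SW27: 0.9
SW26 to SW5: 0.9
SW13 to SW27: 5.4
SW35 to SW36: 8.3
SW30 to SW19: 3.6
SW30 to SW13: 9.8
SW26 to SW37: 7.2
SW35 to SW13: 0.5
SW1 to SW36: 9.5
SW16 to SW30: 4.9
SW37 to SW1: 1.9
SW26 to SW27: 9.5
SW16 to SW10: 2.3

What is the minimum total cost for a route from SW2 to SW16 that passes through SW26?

Shortest SW2→SW26: SW2 → SW27 → SW30 → SW35 → SW13 → SW26 = 5.8
Best SW26 to SW16: SW26 → SW10 → SW16 costing 7.5
Total via SW26: 5.8 + 7.5 = 13.3.

13.3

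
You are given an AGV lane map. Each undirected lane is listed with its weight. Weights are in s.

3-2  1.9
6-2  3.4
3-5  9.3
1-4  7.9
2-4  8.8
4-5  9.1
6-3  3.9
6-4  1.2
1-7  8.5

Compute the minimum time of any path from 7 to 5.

25.5 s

Shortest distances from 7:
7: 0
1: 8.5  (via 7)
4: 16.4  (via 1)
6: 17.6  (via 4)
2: 21  (via 6)
3: 21.5  (via 6)
5: 25.5  (via 4)
Shortest route: 7–1–4–5 = 25.5 s.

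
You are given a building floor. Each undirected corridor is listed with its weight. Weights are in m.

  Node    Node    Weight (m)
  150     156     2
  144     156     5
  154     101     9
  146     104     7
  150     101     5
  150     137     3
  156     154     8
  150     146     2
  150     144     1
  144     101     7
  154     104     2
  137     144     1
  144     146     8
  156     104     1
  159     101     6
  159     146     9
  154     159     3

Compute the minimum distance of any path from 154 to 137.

7 m

Running Dijkstra from 154:
154: 0
104: 2  (via 154)
159: 3  (via 154)
156: 3  (via 104)
150: 5  (via 156)
144: 6  (via 150)
137: 7  (via 144)
Shortest route: 154–104–156–150–144–137 = 7 m.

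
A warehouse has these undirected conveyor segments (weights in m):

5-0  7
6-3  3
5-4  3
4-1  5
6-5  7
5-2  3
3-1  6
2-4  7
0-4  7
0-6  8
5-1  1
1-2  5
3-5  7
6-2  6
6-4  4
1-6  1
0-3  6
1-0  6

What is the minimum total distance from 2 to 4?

6 m

Compare a few routes:
2–4: 7 = 7
2–5–1–4: 3+1+5 = 9
2–5–4: 3+3 = 6
2–1–5–4: 5+1+3 = 9
The minimum is 6 m via 2–5–4.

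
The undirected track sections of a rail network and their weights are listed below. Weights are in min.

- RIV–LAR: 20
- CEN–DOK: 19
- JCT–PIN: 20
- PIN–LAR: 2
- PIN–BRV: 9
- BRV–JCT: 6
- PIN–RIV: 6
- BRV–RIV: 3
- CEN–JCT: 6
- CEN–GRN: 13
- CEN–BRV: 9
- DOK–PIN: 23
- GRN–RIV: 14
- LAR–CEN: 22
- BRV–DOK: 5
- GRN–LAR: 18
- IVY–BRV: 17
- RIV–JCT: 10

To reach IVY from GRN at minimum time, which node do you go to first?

Candidate routes:
GRN–CEN–JCT–BRV–IVY: 13+6+6+17 = 42
GRN–LAR–PIN–BRV–IVY: 18+2+9+17 = 46
GRN–RIV–BRV–IVY: 14+3+17 = 34
GRN–CEN–BRV–IVY: 13+9+17 = 39
Cheapest is GRN–RIV–BRV–IVY at 34 min.
So from GRN the first move is to RIV.

RIV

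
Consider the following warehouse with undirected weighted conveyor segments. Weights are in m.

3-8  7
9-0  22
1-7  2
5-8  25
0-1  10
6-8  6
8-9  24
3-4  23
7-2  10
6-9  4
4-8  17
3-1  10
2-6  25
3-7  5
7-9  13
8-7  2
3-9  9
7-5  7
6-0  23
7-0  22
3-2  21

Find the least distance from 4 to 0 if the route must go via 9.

Best 4 to 9: 4–8–6–9 costing 27
Shortest 9→0: 9–0 = 22
Total via 9: 27 + 22 = 49 m.

49 m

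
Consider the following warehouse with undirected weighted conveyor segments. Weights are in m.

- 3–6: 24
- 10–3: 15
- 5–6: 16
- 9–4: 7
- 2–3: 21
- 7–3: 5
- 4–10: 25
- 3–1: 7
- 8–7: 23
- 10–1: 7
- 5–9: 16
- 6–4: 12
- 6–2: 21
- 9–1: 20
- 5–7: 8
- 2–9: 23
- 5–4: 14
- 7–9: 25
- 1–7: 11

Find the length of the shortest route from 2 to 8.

49 m

Candidate routes:
2–3–1–7–8: 21+7+11+23 = 62
2–3–7–8: 21+5+23 = 49
Cheapest is 2–3–7–8 at 49 m.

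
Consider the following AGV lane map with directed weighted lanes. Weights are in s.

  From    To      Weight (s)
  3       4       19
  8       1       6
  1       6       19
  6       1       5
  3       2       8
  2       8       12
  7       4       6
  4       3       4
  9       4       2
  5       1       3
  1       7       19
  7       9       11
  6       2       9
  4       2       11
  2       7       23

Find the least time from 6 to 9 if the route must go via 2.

43 s

Best 6 to 2: 6–2 costing 9
Best 2 to 9: 2–7–9 costing 34
Total via 2: 9 + 34 = 43 s.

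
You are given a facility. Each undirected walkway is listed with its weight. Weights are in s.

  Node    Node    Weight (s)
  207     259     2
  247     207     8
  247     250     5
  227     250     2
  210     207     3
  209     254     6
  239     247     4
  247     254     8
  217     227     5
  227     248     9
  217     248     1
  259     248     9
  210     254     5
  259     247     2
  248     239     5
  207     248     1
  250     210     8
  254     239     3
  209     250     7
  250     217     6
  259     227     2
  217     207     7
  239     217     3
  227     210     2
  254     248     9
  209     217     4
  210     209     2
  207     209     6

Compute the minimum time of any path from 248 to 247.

5 s

Compare a few routes:
248–217–239–247: 1+3+4 = 8
248–207–259–247: 1+2+2 = 5
248–239–247: 5+4 = 9
The minimum is 5 s via 248–207–259–247.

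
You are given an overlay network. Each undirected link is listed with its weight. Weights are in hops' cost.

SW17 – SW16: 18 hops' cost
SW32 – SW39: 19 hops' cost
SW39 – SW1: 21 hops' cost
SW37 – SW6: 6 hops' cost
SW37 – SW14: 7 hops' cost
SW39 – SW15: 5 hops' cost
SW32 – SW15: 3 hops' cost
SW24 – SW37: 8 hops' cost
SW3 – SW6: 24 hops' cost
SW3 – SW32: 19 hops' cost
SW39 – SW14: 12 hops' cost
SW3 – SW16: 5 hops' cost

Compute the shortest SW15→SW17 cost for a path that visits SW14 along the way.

77 hops' cost

Best SW15 to SW14: SW15–SW39–SW14 costing 17
Best SW14 to SW17: SW14–SW37–SW6–SW3–SW16–SW17 costing 60
Total via SW14: 17 + 60 = 77 hops' cost.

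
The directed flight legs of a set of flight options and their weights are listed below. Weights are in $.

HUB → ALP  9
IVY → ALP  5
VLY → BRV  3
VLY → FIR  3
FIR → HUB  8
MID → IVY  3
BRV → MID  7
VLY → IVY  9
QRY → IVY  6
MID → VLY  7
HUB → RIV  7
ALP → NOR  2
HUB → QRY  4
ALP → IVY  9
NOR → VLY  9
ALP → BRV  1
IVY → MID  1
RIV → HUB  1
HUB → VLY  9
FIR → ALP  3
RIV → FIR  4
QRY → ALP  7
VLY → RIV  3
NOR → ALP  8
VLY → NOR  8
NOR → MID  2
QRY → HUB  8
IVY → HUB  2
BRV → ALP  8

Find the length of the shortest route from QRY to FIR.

Running Dijkstra from QRY:
QRY: 0
IVY: 6  (via QRY)
MID: 7  (via IVY)
ALP: 7  (via QRY)
HUB: 8  (via QRY)
BRV: 8  (via ALP)
NOR: 9  (via ALP)
VLY: 14  (via MID)
RIV: 15  (via HUB)
FIR: 17  (via VLY)
Shortest route: QRY–IVY–MID–VLY–FIR = $17.

$17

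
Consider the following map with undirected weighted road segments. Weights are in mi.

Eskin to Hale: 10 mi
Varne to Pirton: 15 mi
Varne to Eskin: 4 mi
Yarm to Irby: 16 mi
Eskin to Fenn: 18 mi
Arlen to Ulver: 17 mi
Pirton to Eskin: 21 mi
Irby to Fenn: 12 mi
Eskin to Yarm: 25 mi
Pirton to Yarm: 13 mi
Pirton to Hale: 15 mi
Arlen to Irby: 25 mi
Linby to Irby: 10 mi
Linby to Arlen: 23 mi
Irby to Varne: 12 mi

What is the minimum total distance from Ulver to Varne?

54 mi

Running Dijkstra from Ulver:
Ulver: 0
Arlen: 17  (via Ulver)
Linby: 40  (via Arlen)
Irby: 42  (via Arlen)
Varne: 54  (via Irby)
Shortest route: Ulver → Arlen → Irby → Varne = 54 mi.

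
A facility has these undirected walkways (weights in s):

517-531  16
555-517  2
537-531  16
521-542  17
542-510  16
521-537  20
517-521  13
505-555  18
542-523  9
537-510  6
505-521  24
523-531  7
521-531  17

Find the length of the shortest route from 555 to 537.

34 s

Shortest distances from 555:
555: 0
517: 2  (via 555)
521: 15  (via 517)
531: 18  (via 517)
505: 18  (via 555)
523: 25  (via 531)
542: 32  (via 521)
537: 34  (via 531)
Shortest route: 555 → 517 → 531 → 537 = 34 s.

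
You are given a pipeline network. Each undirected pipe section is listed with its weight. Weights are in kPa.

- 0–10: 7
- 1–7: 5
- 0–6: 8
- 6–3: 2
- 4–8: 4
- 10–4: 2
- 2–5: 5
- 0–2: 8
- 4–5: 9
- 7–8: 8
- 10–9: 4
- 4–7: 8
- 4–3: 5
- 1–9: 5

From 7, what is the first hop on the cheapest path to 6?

4

Enumerating some paths:
7 → 4 → 3 → 6: 8+5+2 = 15
7 → 8 → 4 → 3 → 6: 8+4+5+2 = 19
The minimum is 15 kPa via 7 → 4 → 3 → 6.
So from 7 the first move is to 4.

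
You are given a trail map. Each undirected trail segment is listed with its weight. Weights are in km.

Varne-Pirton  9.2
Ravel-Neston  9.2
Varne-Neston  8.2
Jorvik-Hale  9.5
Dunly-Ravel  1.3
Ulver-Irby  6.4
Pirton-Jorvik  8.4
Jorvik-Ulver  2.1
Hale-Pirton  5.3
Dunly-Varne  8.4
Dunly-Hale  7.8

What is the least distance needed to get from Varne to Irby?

Enumerating some paths:
Varne–Pirton–Jorvik–Ulver–Irby: 9.2+8.4+2.1+6.4 = 26.1
Varne–Pirton–Hale–Jorvik–Ulver–Irby: 9.2+5.3+9.5+2.1+6.4 = 32.5
The minimum is 26.1 km via Varne–Pirton–Jorvik–Ulver–Irby.

26.1 km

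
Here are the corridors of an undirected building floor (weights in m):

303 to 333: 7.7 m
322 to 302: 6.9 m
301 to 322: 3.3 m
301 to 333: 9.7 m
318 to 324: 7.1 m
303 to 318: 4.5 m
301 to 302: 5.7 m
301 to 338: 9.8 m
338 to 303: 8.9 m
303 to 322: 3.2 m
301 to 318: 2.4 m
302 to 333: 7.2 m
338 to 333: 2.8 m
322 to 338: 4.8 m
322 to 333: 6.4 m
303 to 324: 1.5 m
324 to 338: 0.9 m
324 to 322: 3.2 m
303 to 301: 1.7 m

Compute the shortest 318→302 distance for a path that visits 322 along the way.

Shortest 318→322: 318 → 301 → 322 = 5.7
Shortest 322→302: 322 → 302 = 6.9
Total via 322: 5.7 + 6.9 = 12.6 m.

12.6 m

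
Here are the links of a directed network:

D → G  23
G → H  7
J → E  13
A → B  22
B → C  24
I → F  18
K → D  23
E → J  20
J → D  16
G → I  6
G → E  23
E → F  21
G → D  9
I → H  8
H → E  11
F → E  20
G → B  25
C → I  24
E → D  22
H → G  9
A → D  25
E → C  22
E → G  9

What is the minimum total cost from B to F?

Settle nodes by increasing distance from B:
B: 0
C: 24  (via B)
I: 48  (via C)
H: 56  (via I)
G: 65  (via H)
F: 66  (via I)
Shortest route: B–C–I–F = 66.

66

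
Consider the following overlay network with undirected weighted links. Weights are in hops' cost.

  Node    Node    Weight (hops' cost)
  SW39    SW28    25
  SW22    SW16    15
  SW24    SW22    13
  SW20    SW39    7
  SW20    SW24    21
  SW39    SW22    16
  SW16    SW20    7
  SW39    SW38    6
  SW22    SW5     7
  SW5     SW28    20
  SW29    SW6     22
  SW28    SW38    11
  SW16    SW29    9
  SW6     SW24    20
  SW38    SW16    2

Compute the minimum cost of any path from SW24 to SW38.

Compare a few routes:
SW24 - SW20 - SW39 - SW38: 21+7+6 = 34
SW24 - SW22 - SW16 - SW38: 13+15+2 = 30
Cheapest is SW24 - SW22 - SW16 - SW38 at 30 hops' cost.

30 hops' cost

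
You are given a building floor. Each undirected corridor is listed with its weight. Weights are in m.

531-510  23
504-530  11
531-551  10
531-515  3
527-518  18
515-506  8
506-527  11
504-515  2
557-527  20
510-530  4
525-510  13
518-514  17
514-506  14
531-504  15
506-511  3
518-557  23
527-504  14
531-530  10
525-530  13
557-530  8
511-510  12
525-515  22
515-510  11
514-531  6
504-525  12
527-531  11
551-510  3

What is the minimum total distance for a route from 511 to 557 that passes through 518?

55 m

Best 511 to 518: 511–506–527–518 costing 32
Best 518 to 557: 518–557 costing 23
Total via 518: 32 + 23 = 55 m.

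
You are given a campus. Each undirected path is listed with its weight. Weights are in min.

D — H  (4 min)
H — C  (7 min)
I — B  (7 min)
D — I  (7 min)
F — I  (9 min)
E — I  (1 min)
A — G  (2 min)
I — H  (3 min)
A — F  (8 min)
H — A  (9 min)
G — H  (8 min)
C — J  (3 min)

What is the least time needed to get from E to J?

14 min

Enumerating some paths:
E → I → H → C → J: 1+3+7+3 = 14
E → I → D → H → C → J: 1+7+4+7+3 = 22
Cheapest is E → I → H → C → J at 14 min.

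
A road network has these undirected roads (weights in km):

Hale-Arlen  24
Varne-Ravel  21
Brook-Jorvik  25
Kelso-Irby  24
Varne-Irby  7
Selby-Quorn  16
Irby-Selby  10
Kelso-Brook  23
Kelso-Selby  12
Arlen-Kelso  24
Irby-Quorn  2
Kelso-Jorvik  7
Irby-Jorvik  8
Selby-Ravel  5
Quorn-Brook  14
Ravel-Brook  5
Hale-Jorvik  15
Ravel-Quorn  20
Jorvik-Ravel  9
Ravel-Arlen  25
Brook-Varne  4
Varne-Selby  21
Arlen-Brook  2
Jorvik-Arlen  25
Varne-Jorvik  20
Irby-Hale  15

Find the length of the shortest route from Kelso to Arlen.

Shortest distances from Kelso:
Kelso: 0
Jorvik: 7  (via Kelso)
Selby: 12  (via Kelso)
Irby: 15  (via Jorvik)
Ravel: 16  (via Jorvik)
Quorn: 17  (via Irby)
Brook: 21  (via Ravel)
Varne: 22  (via Irby)
Hale: 22  (via Jorvik)
Arlen: 23  (via Brook)
Shortest route: Kelso → Jorvik → Ravel → Brook → Arlen = 23 km.

23 km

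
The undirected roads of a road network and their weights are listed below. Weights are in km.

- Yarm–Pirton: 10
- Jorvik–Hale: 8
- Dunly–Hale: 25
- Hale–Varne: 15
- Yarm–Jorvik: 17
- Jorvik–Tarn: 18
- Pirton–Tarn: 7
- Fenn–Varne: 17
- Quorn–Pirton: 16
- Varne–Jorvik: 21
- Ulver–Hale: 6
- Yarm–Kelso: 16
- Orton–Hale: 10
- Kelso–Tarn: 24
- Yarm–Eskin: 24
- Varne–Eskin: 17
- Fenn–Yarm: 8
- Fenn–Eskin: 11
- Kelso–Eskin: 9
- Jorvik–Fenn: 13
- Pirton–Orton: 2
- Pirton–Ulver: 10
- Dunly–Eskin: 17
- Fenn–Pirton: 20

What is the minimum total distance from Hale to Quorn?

Compare a few routes:
Hale - Orton - Pirton - Quorn: 10+2+16 = 28
Hale - Jorvik - Tarn - Pirton - Quorn: 8+18+7+16 = 49
Hale - Jorvik - Yarm - Pirton - Quorn: 8+17+10+16 = 51
Hale - Ulver - Pirton - Quorn: 6+10+16 = 32
The minimum is 28 km via Hale - Orton - Pirton - Quorn.

28 km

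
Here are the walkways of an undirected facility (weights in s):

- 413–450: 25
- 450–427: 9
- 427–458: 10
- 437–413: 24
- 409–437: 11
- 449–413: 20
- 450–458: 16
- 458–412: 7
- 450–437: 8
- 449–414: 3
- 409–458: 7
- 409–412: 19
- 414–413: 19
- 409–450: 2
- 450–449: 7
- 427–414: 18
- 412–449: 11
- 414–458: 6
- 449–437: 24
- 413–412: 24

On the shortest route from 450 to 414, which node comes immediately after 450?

449

Compare a few routes:
450 → 409 → 458 → 414: 2+7+6 = 15
450 → 449 → 414: 7+3 = 10
Cheapest is 450 → 449 → 414 at 10 s.
So from 450 the first move is to 449.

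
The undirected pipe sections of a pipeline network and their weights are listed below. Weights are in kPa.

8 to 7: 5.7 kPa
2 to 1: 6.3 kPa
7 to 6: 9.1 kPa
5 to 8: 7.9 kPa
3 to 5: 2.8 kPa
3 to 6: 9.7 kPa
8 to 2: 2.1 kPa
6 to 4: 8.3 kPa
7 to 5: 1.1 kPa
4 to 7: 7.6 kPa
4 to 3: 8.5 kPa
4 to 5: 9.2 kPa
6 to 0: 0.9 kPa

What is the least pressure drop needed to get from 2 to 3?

11.7 kPa

Running Dijkstra from 2:
2: 0
8: 2.1  (via 2)
1: 6.3  (via 2)
7: 7.8  (via 8)
5: 8.9  (via 7)
3: 11.7  (via 5)
Shortest route: 2–8–7–5–3 = 11.7 kPa.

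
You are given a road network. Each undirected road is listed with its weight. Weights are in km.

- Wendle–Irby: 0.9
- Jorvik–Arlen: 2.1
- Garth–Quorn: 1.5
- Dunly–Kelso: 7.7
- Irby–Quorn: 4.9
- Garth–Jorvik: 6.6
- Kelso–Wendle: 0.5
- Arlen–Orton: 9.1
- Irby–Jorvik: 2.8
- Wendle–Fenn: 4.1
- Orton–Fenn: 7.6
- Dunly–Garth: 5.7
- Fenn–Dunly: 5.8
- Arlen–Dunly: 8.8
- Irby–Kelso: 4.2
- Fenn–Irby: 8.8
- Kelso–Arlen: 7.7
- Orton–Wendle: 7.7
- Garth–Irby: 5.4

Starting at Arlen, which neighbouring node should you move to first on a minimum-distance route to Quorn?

Compare a few routes:
Arlen - Jorvik - Garth - Quorn: 2.1+6.6+1.5 = 10.2
Arlen - Jorvik - Irby - Quorn: 2.1+2.8+4.9 = 9.8
Arlen - Jorvik - Irby - Garth - Quorn: 2.1+2.8+5.4+1.5 = 11.8
Cheapest is Arlen - Jorvik - Irby - Quorn at 9.8 km.
So from Arlen the first move is to Jorvik.

Jorvik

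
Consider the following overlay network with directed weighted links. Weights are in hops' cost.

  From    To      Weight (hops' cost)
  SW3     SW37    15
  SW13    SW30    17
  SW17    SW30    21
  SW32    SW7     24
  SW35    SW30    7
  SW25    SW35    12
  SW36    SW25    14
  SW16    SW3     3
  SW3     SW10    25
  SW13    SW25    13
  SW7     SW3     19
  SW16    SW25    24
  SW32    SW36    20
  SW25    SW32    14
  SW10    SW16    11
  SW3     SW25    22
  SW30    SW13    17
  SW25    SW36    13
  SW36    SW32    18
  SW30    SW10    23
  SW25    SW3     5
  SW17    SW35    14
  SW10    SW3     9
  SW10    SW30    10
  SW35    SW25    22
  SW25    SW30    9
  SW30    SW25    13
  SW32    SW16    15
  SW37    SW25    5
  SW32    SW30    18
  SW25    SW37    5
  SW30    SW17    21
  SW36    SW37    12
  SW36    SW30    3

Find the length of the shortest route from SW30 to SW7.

Running Dijkstra from SW30:
SW30: 0
SW25: 13  (via SW30)
SW13: 17  (via SW30)
SW37: 18  (via SW25)
SW3: 18  (via SW25)
SW17: 21  (via SW30)
SW10: 23  (via SW30)
SW35: 25  (via SW25)
SW36: 26  (via SW25)
SW32: 27  (via SW25)
SW16: 34  (via SW10)
SW7: 51  (via SW32)
Shortest route: SW30–SW25–SW32–SW7 = 51 hops' cost.

51 hops' cost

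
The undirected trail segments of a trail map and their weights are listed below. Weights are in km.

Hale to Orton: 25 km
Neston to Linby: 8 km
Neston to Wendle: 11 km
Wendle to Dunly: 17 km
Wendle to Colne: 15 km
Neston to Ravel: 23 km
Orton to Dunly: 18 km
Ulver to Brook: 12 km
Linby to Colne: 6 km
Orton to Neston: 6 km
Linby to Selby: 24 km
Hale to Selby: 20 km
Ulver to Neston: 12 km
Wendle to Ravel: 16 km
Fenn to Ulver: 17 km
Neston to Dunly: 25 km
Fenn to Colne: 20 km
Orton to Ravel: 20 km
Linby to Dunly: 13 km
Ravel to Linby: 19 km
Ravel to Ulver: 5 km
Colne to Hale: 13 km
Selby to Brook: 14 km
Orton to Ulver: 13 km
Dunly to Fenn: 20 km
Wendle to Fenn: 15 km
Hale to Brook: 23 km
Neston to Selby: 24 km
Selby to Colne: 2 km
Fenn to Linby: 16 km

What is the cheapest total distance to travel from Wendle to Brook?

31 km

Compare a few routes:
Wendle–Colne–Selby–Brook: 15+2+14 = 31
Wendle–Neston–Linby–Colne–Selby–Brook: 11+8+6+2+14 = 41
Wendle–Ravel–Ulver–Brook: 16+5+12 = 33
Wendle–Neston–Ulver–Brook: 11+12+12 = 35
The minimum is 31 km via Wendle–Colne–Selby–Brook.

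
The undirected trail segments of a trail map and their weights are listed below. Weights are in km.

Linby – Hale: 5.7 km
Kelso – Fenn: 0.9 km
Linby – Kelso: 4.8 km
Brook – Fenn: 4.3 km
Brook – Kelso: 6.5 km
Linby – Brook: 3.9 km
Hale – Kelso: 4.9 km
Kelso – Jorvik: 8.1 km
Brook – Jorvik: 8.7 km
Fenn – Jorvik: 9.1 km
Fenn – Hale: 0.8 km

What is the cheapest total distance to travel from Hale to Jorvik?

Settle nodes by increasing distance from Hale:
Hale: 0
Fenn: 0.8  (via Hale)
Kelso: 1.7  (via Fenn)
Brook: 5.1  (via Fenn)
Linby: 5.7  (via Hale)
Jorvik: 9.8  (via Kelso)
Shortest route: Hale → Fenn → Kelso → Jorvik = 9.8 km.

9.8 km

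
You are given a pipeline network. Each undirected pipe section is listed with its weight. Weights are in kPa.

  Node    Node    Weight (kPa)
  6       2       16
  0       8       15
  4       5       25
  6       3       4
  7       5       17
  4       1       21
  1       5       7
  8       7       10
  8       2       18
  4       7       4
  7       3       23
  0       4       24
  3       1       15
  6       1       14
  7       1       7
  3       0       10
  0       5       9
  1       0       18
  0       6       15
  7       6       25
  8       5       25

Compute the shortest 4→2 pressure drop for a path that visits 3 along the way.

46 kPa

Best 4 to 3: 4 → 7 → 1 → 3 costing 26
Best 3 to 2: 3 → 6 → 2 costing 20
Total via 3: 26 + 20 = 46 kPa.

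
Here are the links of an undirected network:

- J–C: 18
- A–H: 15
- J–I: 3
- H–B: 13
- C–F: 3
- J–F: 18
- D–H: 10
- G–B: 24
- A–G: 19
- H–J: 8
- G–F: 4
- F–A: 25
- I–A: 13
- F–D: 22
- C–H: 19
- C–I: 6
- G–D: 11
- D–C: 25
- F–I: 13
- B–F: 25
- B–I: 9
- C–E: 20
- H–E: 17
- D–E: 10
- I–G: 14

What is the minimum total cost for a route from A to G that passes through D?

Best A to D: A–H–D costing 25
Best D to G: D–G costing 11
Total via D: 25 + 11 = 36.

36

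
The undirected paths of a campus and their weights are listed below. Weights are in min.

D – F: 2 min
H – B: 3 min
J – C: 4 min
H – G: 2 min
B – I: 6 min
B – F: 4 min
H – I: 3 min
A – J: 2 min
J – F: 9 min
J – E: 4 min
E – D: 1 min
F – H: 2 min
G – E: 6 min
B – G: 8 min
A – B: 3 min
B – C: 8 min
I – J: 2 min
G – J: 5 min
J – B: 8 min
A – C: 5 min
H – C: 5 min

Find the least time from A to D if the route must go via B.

9 min

Best A to B: A → B costing 3
Shortest B→D: B → F → D = 6
Total via B: 3 + 6 = 9 min.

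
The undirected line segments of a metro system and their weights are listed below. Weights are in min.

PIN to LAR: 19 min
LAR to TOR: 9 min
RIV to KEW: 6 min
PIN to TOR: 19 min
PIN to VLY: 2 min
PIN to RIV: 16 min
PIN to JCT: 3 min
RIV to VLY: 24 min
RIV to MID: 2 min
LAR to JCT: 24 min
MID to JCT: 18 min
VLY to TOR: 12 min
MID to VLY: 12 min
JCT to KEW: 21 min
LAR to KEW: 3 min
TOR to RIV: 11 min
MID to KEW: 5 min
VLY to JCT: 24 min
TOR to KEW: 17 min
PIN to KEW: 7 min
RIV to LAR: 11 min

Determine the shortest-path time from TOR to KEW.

Shortest distances from TOR:
TOR: 0
LAR: 9  (via TOR)
RIV: 11  (via TOR)
KEW: 12  (via LAR)
Shortest route: TOR → LAR → KEW = 12 min.

12 min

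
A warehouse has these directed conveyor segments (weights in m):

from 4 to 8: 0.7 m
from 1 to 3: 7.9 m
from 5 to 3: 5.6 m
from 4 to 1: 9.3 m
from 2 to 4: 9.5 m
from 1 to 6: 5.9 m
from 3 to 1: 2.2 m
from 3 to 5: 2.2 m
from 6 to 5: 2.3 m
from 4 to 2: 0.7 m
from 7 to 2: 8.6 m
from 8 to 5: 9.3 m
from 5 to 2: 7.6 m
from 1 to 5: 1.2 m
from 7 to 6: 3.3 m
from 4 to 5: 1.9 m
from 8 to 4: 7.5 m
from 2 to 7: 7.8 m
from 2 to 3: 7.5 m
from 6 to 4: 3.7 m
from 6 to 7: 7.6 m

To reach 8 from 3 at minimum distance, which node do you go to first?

1

Compare a few routes:
3 - 1 - 5 - 2 - 4 - 8: 2.2+1.2+7.6+9.5+0.7 = 21.2
3 - 5 - 2 - 4 - 8: 2.2+7.6+9.5+0.7 = 20
3 - 1 - 6 - 4 - 8: 2.2+5.9+3.7+0.7 = 12.5
Cheapest is 3 - 1 - 6 - 4 - 8 at 12.5 m.
So from 3 the first move is to 1.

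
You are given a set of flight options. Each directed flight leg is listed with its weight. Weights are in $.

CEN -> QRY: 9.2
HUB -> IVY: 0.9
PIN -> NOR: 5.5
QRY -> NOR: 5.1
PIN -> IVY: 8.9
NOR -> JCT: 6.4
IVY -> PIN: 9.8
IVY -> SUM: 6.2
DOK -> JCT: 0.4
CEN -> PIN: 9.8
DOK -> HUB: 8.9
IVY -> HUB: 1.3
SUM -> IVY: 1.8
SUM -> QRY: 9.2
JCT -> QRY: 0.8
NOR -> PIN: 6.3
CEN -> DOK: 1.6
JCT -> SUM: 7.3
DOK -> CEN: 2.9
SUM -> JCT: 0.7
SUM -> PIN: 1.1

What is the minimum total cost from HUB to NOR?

Shortest distances from HUB:
HUB: 0
IVY: 0.9  (via HUB)
SUM: 7.1  (via IVY)
JCT: 7.8  (via SUM)
PIN: 8.2  (via SUM)
QRY: 8.6  (via JCT)
NOR: 13.7  (via PIN)
Shortest route: HUB → IVY → SUM → PIN → NOR = $13.7.

$13.7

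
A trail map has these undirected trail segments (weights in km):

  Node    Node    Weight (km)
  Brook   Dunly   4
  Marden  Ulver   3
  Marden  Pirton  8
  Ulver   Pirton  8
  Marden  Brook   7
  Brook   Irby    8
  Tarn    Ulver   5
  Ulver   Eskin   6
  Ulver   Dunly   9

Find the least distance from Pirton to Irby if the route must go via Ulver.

Shortest Pirton→Ulver: Pirton–Ulver = 8
Shortest Ulver→Irby: Ulver–Marden–Brook–Irby = 18
Total via Ulver: 8 + 18 = 26 km.

26 km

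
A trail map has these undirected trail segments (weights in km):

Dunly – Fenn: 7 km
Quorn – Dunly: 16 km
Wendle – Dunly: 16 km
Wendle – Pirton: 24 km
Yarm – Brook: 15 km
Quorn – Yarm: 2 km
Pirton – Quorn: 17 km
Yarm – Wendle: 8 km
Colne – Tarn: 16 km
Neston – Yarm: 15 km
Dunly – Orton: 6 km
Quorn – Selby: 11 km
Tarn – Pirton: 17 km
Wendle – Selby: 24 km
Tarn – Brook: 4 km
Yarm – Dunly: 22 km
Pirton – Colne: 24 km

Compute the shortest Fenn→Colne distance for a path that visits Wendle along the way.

Best Fenn to Wendle: Fenn–Dunly–Wendle costing 23
Shortest Wendle→Colne: Wendle–Yarm–Brook–Tarn–Colne = 43
Total via Wendle: 23 + 43 = 66 km.

66 km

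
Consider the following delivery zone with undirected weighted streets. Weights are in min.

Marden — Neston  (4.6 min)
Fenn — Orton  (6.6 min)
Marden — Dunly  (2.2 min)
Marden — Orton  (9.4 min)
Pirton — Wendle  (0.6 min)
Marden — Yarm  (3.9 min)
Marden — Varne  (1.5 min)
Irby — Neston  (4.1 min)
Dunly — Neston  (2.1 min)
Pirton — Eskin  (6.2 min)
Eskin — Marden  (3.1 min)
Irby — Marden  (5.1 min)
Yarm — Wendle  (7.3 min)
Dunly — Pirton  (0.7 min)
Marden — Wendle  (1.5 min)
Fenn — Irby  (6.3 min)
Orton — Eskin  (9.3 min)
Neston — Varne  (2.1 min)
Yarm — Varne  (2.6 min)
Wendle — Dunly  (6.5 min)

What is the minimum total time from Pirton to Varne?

Running Dijkstra from Pirton:
Pirton: 0
Wendle: 0.6  (via Pirton)
Dunly: 0.7  (via Pirton)
Marden: 2.1  (via Wendle)
Neston: 2.8  (via Dunly)
Varne: 3.6  (via Marden)
Shortest route: Pirton–Wendle–Marden–Varne = 3.6 min.

3.6 min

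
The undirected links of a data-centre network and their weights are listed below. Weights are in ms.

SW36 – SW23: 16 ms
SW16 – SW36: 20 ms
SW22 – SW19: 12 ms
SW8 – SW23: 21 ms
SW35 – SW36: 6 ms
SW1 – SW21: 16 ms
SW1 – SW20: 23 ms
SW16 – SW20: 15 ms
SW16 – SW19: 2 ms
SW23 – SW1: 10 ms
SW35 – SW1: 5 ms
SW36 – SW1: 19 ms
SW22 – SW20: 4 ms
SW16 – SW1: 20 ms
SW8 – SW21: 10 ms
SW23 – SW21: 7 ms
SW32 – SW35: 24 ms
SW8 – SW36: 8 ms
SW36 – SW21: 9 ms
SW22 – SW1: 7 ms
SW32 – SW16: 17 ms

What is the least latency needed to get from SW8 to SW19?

30 ms

Enumerating some paths:
SW8 - SW36 - SW35 - SW1 - SW22 - SW19: 8+6+5+7+12 = 38
SW8 - SW36 - SW16 - SW19: 8+20+2 = 30
The minimum is 30 ms via SW8 - SW36 - SW16 - SW19.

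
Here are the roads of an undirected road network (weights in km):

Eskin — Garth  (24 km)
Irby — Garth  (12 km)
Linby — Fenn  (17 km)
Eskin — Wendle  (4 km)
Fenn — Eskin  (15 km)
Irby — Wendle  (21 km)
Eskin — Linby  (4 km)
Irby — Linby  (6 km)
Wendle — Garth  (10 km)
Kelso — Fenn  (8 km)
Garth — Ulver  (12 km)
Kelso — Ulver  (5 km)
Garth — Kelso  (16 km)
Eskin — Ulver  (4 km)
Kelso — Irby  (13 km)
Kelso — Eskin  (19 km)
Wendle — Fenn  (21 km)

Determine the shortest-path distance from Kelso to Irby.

Compare a few routes:
Kelso - Irby: 13 = 13
Kelso - Ulver - Garth - Irby: 5+12+12 = 29
Kelso - Garth - Irby: 16+12 = 28
Kelso - Ulver - Eskin - Linby - Irby: 5+4+4+6 = 19
Cheapest is Kelso - Irby at 13 km.

13 km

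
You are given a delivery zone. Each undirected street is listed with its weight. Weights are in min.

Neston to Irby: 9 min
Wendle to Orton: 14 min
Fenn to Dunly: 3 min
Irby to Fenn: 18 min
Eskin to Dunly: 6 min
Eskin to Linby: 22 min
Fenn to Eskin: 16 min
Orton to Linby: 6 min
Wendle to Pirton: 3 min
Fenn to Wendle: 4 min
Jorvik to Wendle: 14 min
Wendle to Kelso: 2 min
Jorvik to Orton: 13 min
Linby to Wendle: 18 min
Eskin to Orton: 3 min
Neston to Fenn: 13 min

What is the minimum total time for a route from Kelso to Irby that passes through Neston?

Best Kelso to Neston: Kelso–Wendle–Fenn–Neston costing 19
Best Neston to Irby: Neston–Irby costing 9
Total via Neston: 19 + 9 = 28 min.

28 min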